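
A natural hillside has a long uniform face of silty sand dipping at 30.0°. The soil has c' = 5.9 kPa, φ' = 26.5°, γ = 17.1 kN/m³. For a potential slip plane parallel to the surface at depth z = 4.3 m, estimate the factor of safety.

For an infinite slope with a slip plane parallel to the surface (no pore pressure): FS = [c' + γz cos²β tanφ'] / [γz sinβ cosβ].
γz = 17.1·4.3 = 73.53 kN/m²
Numerator = 5.9 + 73.53·cos²30.0°·tan26.5° = 5.9 + 73.53·0.7500·0.4986 = 33.396 kPa
Denominator = 73.53·sin30.0°·cos30.0° = 73.53·0.5000·0.8660 = 31.839 kPa
FS = 33.396 / 31.839 = 1.049

FS = 1.05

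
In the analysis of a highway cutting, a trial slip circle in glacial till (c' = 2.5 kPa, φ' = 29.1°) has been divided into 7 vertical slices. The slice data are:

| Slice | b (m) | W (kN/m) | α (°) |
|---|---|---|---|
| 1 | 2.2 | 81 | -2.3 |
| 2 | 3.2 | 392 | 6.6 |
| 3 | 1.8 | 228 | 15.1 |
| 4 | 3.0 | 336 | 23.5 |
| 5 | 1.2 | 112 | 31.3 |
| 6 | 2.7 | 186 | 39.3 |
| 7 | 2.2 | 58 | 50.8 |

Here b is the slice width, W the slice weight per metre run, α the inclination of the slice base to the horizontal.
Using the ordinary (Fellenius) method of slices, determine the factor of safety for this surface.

Ordinary method of slices: FS = Σ[c'·Δl_i + (W_i cosα_i)·tanφ'] / Σ W_i sinα_i, with Δl_i = b_i / cosα_i.
Slice 1: Δl = 2.2/cos(-2.3°) = 2.202 m; N'_1 = 81·cos(-2.3°) = 80.9; c'Δl = 5.50; W sinα = -3.3
Slice 2: Δl = 3.2/cos6.6° = 3.221 m; N'_2 = 392·cos6.6° = 389.4; c'Δl = 8.05; W sinα = 45.1
Slice 3: Δl = 1.8/cos15.1° = 1.864 m; N'_3 = 228·cos15.1° = 220.1; c'Δl = 4.66; W sinα = 59.4
Slice 4: Δl = 3.0/cos23.5° = 3.271 m; N'_4 = 336·cos23.5° = 308.1; c'Δl = 8.18; W sinα = 134.0
Slice 5: Δl = 1.2/cos31.3° = 1.404 m; N'_5 = 112·cos31.3° = 95.7; c'Δl = 3.51; W sinα = 58.2
Slice 6: Δl = 2.7/cos39.3° = 3.489 m; N'_6 = 186·cos39.3° = 143.9; c'Δl = 8.72; W sinα = 117.8
Slice 7: Δl = 2.2/cos50.8° = 3.481 m; N'_7 = 58·cos50.8° = 36.7; c'Δl = 8.70; W sinα = 44.9
Σc'Δl = 47.3 kN/m; ΣN' = 1274.9 kN/m; ΣW sinα = 456.1 kN/m
Resisting = 47.3 + 1274.9·tan29.1° = 47.3 + 709.6 = 756.9 kN/m
FS = 756.9 / 456.1 = 1.659

FS = 1.66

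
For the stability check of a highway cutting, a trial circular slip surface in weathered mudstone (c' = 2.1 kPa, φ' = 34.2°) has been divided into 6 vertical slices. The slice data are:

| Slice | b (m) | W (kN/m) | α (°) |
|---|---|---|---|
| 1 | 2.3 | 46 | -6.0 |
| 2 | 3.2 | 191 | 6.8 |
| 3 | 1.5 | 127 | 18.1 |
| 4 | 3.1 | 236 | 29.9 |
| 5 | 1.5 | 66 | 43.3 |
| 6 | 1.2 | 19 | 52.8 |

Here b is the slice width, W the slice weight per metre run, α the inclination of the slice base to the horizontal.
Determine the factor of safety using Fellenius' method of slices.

Ordinary method of slices: FS = Σ[c'·Δl_i + (W_i cosα_i)·tanφ'] / Σ W_i sinα_i, with Δl_i = b_i / cosα_i.
Slice 1: Δl = 2.3/cos(-6.0°) = 2.313 m; N'_1 = 46·cos(-6.0°) = 45.7; c'Δl = 4.86; W sinα = -4.8
Slice 2: Δl = 3.2/cos6.8° = 3.223 m; N'_2 = 191·cos6.8° = 189.7; c'Δl = 6.77; W sinα = 22.6
Slice 3: Δl = 1.5/cos18.1° = 1.578 m; N'_3 = 127·cos18.1° = 120.7; c'Δl = 3.31; W sinα = 39.5
Slice 4: Δl = 3.1/cos29.9° = 3.576 m; N'_4 = 236·cos29.9° = 204.6; c'Δl = 7.51; W sinα = 117.6
Slice 5: Δl = 1.5/cos43.3° = 2.061 m; N'_5 = 66·cos43.3° = 48.0; c'Δl = 4.33; W sinα = 45.3
Slice 6: Δl = 1.2/cos52.8° = 1.985 m; N'_6 = 19·cos52.8° = 11.5; c'Δl = 4.17; W sinα = 15.1
Σc'Δl = 30.9 kN/m; ΣN' = 620.2 kN/m; ΣW sinα = 235.3 kN/m
Resisting = 30.9 + 620.2·tan34.2° = 30.9 + 421.5 = 452.5 kN/m
FS = 452.5 / 235.3 = 1.923

FS = 1.92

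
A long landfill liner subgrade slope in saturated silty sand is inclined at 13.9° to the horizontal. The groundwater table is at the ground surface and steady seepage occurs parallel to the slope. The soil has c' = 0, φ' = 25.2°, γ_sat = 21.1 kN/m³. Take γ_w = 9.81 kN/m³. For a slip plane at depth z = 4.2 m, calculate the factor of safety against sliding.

FS = 1.02

With seepage parallel to the slope and the water table at the surface, the effective normal stress on the slip plane uses the buoyant unit weight γ' = γ_sat − γ_w while the driving shear stress uses γ_sat:
FS = [c' + γ' z cos²β tanφ'] / [γ_sat z sinβ cosβ]
(For c' = 0 this reduces to FS = (γ'/γ_sat)·tanφ'/tanβ.)
γ' = 21.1 − 9.81 = 11.29 kN/m³
Numerator = 0.0 + 11.29·4.2·cos²13.9°·tan25.2° = 0.0 + 11.29·4.2·0.9423·0.4706 = 21.026 kPa
Denominator = 21.1·4.2·sin13.9°·cos13.9° = 21.1·4.2·0.2402·0.9707 = 20.666 kPa
FS = 21.026 / 20.666 = 1.017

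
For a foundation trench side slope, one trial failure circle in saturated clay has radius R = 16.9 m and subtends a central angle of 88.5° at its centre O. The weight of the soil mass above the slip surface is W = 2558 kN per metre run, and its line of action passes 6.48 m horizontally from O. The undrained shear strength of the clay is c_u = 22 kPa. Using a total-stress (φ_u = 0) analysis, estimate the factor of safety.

Taking moments about the centre O, the resisting moment is provided by the undrained shear strength acting along the arc:
Arc length L_a = R·θ = 16.9·(88.5°·π/180) = 16.9·1.5446 = 26.10 m
M_R = c_u·L_a·R = 22·26.10·16.9 = 9705.5 kN·m/m
M_D = W·d = 2558·6.48 = 16575.8 kN·m/m
FS = M_R / M_D = 9705.5 / 16575.8 = 0.586

FS = 0.59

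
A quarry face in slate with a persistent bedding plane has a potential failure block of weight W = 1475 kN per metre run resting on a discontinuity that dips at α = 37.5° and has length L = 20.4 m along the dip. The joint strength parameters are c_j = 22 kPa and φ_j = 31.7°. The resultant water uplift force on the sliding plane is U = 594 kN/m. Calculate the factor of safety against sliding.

Resolving the block weight along and normal to the plane and applying the Mohr–Coulomb strength on the joint:
N' = W cosα − U = 1475·cos37.5° − 594 = 576.2 kN/m
Driving force T = W sinα = 1475·sin37.5° = 897.9 kN/m
Resisting force R = c_j·L + N'·tanφ_j = 22·20.4 + 576.2·tan31.7° = 448.8 + 355.9 = 804.7 kN/m
FS = R / T = 804.7 / 897.9 = 0.896

FS = 0.90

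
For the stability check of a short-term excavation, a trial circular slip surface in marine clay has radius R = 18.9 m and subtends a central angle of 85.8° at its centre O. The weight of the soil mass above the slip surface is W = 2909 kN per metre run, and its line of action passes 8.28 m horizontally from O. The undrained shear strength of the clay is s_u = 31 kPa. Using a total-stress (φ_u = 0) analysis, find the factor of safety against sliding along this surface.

FS = 0.69

Taking moments about the centre O, the resisting moment is provided by the undrained shear strength acting along the arc:
Arc length L_a = R·θ = 18.9·(85.8°·π/180) = 18.9·1.4975 = 28.30 m
M_R = s_u·L_a·R = 31·28.30·18.9 = 16582.5 kN·m/m
M_D = W·d = 2909·8.28 = 24086.5 kN·m/m
FS = M_R / M_D = 16582.5 / 24086.5 = 0.688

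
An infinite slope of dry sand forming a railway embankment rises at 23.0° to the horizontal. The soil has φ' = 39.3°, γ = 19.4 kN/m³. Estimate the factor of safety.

FS = 1.93

For a dry cohesionless infinite slope the factor of safety is FS = tanφ' / tanβ.
FS = tan39.3° / tan23.0° = 0.8185 / 0.4245 = 1.928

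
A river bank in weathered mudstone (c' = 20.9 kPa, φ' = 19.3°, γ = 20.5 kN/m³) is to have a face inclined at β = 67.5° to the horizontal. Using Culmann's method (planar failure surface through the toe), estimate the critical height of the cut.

H_c = 10.66 m

Culmann's analysis gives the critical failure plane at α_cr = (β + φ')/2 = (67.5 + 19.3)/2 = 43.4°, and the critical height
H_c = (4c'/γ) · sinβ cosφ' / [1 − cos(β − φ')]
    = (4·20.9/20.5) · sin67.5°·cos19.3° / [1 − cos(48.2°)]
    = 4.078 · 0.9239·0.9438 / [1 − 0.6665]
    = 4.078 · 0.8720 / 0.3335
    = 10.66 m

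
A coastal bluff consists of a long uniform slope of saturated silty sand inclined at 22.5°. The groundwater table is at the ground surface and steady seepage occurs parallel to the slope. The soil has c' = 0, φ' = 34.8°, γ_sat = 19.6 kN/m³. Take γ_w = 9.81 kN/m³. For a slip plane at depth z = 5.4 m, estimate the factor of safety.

With seepage parallel to the slope and the water table at the surface, the effective normal stress on the slip plane uses the buoyant unit weight γ' = γ_sat − γ_w while the driving shear stress uses γ_sat:
FS = [c' + γ' z cos²β tanφ'] / [γ_sat z sinβ cosβ]
(For c' = 0 this reduces to FS = (γ'/γ_sat)·tanφ'/tanβ.)
γ' = 19.6 − 9.81 = 9.79 kN/m³
Numerator = 0.0 + 9.79·5.4·cos²22.5°·tan34.8° = 0.0 + 9.79·5.4·0.8536·0.6950 = 31.362 kPa
Denominator = 19.6·5.4·sin22.5°·cos22.5° = 19.6·5.4·0.3827·0.9239 = 37.420 kPa
FS = 31.362 / 37.420 = 0.838

FS = 0.84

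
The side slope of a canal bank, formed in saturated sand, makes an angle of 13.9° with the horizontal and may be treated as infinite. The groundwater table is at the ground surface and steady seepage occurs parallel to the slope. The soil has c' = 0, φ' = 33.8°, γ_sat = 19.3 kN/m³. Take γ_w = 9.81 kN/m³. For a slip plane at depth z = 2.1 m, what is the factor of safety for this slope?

FS = 1.33

With seepage parallel to the slope and the water table at the surface, the effective normal stress on the slip plane uses the buoyant unit weight γ' = γ_sat − γ_w while the driving shear stress uses γ_sat:
FS = [c' + γ' z cos²β tanφ'] / [γ_sat z sinβ cosβ]
(For c' = 0 this reduces to FS = (γ'/γ_sat)·tanφ'/tanβ.)
γ' = 19.3 − 9.81 = 9.49 kN/m³
Numerator = 0.0 + 9.49·2.1·cos²13.9°·tan33.8° = 0.0 + 9.49·2.1·0.9423·0.6694 = 12.571 kPa
Denominator = 19.3·2.1·sin13.9°·cos13.9° = 19.3·2.1·0.2402·0.9707 = 9.451 kPa
FS = 12.571 / 9.451 = 1.330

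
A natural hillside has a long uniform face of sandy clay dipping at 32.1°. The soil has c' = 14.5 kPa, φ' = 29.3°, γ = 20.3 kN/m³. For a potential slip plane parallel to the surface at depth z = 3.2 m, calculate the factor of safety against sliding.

For an infinite slope with a slip plane parallel to the surface (no pore pressure): FS = [c' + γz cos²β tanφ'] / [γz sinβ cosβ].
γz = 20.3·3.2 = 64.96 kN/m²
Numerator = 14.5 + 64.96·cos²32.1°·tan29.3° = 14.5 + 64.96·0.7176·0.5612 = 40.660 kPa
Denominator = 64.96·sin32.1°·cos32.1° = 64.96·0.5314·0.8471 = 29.242 kPa
FS = 40.660 / 29.242 = 1.390

FS = 1.39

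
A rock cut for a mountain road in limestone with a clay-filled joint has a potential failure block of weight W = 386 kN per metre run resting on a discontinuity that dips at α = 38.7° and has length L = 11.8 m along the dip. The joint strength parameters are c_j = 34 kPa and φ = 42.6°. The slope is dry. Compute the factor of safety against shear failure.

Resolving the block weight along and normal to the plane and applying the Mohr–Coulomb strength on the joint:
N' = W cosα = 386·cos38.7° = 301.2 kN/m
Driving force T = W sinα = 386·sin38.7° = 241.3 kN/m
Resisting force R = c_j·L + N'·tanφ = 34·11.8 + 301.2·tan42.6° = 401.2 + 277.0 = 678.2 kN/m
FS = R / T = 678.2 / 241.3 = 2.810

FS = 2.81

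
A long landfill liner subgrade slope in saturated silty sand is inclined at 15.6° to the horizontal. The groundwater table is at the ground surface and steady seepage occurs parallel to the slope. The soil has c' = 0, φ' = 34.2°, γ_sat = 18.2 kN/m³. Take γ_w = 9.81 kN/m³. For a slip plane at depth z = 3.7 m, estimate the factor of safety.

FS = 1.12

With seepage parallel to the slope and the water table at the surface, the effective normal stress on the slip plane uses the buoyant unit weight γ' = γ_sat − γ_w while the driving shear stress uses γ_sat:
FS = [c' + γ' z cos²β tanφ'] / [γ_sat z sinβ cosβ]
(For c' = 0 this reduces to FS = (γ'/γ_sat)·tanφ'/tanβ.)
γ' = 18.2 − 9.81 = 8.39 kN/m³
Numerator = 0.0 + 8.39·3.7·cos²15.6°·tan34.2° = 0.0 + 8.39·3.7·0.9277·0.6796 = 19.571 kPa
Denominator = 18.2·3.7·sin15.6°·cos15.6° = 18.2·3.7·0.2689·0.9632 = 17.442 kPa
FS = 19.571 / 17.442 = 1.122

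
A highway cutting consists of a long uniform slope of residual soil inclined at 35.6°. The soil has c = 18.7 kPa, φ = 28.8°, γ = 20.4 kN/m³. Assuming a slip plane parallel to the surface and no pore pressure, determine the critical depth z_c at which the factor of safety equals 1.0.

Setting FS = 1.00 in FS = [c + γz cos²β tanφ] / [γz sinβ cosβ] and solving for z:
z = c / [γ cosβ (FS·sinβ − cosβ·tanφ)]
  = 18.7 / [20.4·cos35.6°·(1.00·sin35.6° − cos35.6°·tan28.8°)]
  = 18.7 / [20.4·0.8131·(1.00·0.5821 − 0.8131·0.5498)]
  = 18.7 / 2.2412 = 8.344 m

z_c = 8.34 m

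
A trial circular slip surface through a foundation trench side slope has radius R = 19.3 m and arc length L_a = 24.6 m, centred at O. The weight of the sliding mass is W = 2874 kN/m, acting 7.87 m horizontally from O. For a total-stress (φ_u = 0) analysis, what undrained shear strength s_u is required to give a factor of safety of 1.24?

FS = s_u·L_a·R / (W·d), so s_u = FS·W·d / (L_a·R).
s_u = 1.24·2874·7.87 / (24.60·19.3) = 28046.8 / 474.78 = 59.07 kPa

s_u = 59.1 kPa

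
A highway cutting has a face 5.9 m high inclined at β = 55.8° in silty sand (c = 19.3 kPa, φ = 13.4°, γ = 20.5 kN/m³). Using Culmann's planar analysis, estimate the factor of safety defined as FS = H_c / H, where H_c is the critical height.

FS = 1.96

H_c = (4c/γ) · sinβ cosφ / [1 − cos(β − φ)]
    = (4·19.3/20.5) · sin55.8°·cos13.4° / [1 − cos42.4°]
    = 3.766 · 0.8046 / 0.2615 = 11.58 m
FS = H_c / H = 11.58 / 5.9 = 1.963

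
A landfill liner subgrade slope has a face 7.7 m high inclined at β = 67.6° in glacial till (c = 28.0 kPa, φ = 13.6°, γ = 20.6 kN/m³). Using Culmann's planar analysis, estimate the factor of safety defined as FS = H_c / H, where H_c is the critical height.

H_c = (4c/γ) · sinβ cosφ / [1 − cos(β − φ)]
    = (4·28.0/20.6) · sin67.6°·cos13.6° / [1 − cos54.0°]
    = 5.437 · 0.8986 / 0.4122 = 11.85 m
FS = H_c / H = 11.85 / 7.7 = 1.539

FS = 1.54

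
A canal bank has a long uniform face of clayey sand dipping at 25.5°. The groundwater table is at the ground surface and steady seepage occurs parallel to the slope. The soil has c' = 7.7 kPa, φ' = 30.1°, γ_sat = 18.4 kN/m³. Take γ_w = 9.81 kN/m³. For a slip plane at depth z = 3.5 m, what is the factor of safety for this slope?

FS = 0.88

With seepage parallel to the slope and the water table at the surface, the effective normal stress on the slip plane uses the buoyant unit weight γ' = γ_sat − γ_w while the driving shear stress uses γ_sat:
FS = [c' + γ' z cos²β tanφ'] / [γ_sat z sinβ cosβ]
γ' = 18.4 − 9.81 = 8.59 kN/m³
Numerator = 7.7 + 8.59·3.5·cos²25.5°·tan30.1° = 7.7 + 8.59·3.5·0.8147·0.5797 = 21.898 kPa
Denominator = 18.4·3.5·sin25.5°·cos25.5° = 18.4·3.5·0.4305·0.9026 = 25.024 kPa
FS = 21.898 / 25.024 = 0.875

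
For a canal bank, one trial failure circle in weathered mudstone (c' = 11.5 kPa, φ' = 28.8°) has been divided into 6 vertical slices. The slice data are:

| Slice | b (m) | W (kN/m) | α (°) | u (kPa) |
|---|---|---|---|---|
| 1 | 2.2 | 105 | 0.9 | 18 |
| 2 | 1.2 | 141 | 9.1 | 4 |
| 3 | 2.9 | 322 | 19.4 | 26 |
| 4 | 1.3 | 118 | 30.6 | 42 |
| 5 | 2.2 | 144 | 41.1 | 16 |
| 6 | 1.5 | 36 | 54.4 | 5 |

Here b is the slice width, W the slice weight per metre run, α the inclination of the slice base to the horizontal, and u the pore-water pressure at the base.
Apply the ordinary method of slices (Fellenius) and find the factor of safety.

FS = 1.42

Ordinary method of slices: FS = Σ[c'·Δl_i + (W_i cosα_i − u_i·Δl_i)·tanφ'] / Σ W_i sinα_i, with Δl_i = b_i / cosα_i.
Slice 1: Δl = 2.2/cos0.9° = 2.200 m; N'_1 = 105·cos0.9° − 18·2.200 = 65.4; c'Δl = 25.30; W sinα = 1.6
Slice 2: Δl = 1.2/cos9.1° = 1.215 m; N'_2 = 141·cos9.1° − 4·1.215 = 134.4; c'Δl = 13.98; W sinα = 22.3
Slice 3: Δl = 2.9/cos19.4° = 3.075 m; N'_3 = 322·cos19.4° − 26·3.075 = 223.8; c'Δl = 35.36; W sinα = 107.0
Slice 4: Δl = 1.3/cos30.6° = 1.510 m; N'_4 = 118·cos30.6° − 42·1.510 = 38.1; c'Δl = 17.37; W sinα = 60.1
Slice 5: Δl = 2.2/cos41.1° = 2.919 m; N'_5 = 144·cos41.1° − 16·2.919 = 61.8; c'Δl = 33.57; W sinα = 94.7
Slice 6: Δl = 1.5/cos54.4° = 2.577 m; N'_6 = 36·cos54.4° − 5·2.577 = 8.1; c'Δl = 29.63; W sinα = 29.3
Σc'Δl = 155.2 kN/m; ΣN' = 531.5 kN/m; ΣW sinα = 314.9 kN/m
Resisting = 155.2 + 531.5·tan28.8° = 155.2 + 292.2 = 447.4 kN/m
FS = 447.4 / 314.9 = 1.421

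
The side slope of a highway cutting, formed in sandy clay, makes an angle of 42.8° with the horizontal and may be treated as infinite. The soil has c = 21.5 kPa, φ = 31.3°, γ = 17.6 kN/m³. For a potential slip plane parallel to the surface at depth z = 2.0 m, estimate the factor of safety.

FS = 1.88

For an infinite slope with a slip plane parallel to the surface (no pore pressure): FS = [c + γz cos²β tanφ] / [γz sinβ cosβ].
γz = 17.6·2.0 = 35.20 kN/m²
Numerator = 21.5 + 35.20·cos²42.8°·tan31.3° = 21.5 + 35.20·0.5384·0.6080 = 33.022 kPa
Denominator = 35.20·sin42.8°·cos42.8° = 35.20·0.6794·0.7337 = 17.548 kPa
FS = 33.022 / 17.548 = 1.882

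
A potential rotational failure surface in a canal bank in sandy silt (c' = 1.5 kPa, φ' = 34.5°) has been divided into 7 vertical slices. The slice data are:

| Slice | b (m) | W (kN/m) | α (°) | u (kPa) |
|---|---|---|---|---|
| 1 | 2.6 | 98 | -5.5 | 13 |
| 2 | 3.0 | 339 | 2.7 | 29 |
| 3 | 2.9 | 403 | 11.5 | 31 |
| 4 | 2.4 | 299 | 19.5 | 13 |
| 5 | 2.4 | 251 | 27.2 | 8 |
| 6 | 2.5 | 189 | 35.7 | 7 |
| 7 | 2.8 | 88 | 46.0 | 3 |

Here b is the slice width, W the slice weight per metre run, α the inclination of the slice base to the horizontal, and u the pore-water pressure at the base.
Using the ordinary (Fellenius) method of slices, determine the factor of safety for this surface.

FS = 1.87

Ordinary method of slices: FS = Σ[c'·Δl_i + (W_i cosα_i − u_i·Δl_i)·tanφ'] / Σ W_i sinα_i, with Δl_i = b_i / cosα_i.
Slice 1: Δl = 2.6/cos(-5.5°) = 2.612 m; N'_1 = 98·cos(-5.5°) − 13·2.612 = 63.6; c'Δl = 3.92; W sinα = -9.4
Slice 2: Δl = 3.0/cos2.7° = 3.003 m; N'_2 = 339·cos2.7° − 29·3.003 = 251.5; c'Δl = 4.51; W sinα = 16.0
Slice 3: Δl = 2.9/cos11.5° = 2.959 m; N'_3 = 403·cos11.5° − 31·2.959 = 303.2; c'Δl = 4.44; W sinα = 80.3
Slice 4: Δl = 2.4/cos19.5° = 2.546 m; N'_4 = 299·cos19.5° − 13·2.546 = 248.8; c'Δl = 3.82; W sinα = 99.8
Slice 5: Δl = 2.4/cos27.2° = 2.698 m; N'_5 = 251·cos27.2° − 8·2.698 = 201.7; c'Δl = 4.05; W sinα = 114.7
Slice 6: Δl = 2.5/cos35.7° = 3.079 m; N'_6 = 189·cos35.7° − 7·3.079 = 131.9; c'Δl = 4.62; W sinα = 110.3
Slice 7: Δl = 2.8/cos46.0° = 4.031 m; N'_7 = 88·cos46.0° − 3·4.031 = 49.0; c'Δl = 6.05; W sinα = 63.3
Σc'Δl = 31.4 kN/m; ΣN' = 1249.7 kN/m; ΣW sinα = 475.1 kN/m
Resisting = 31.4 + 1249.7·tan34.5° = 31.4 + 858.9 = 890.3 kN/m
FS = 890.3 / 475.1 = 1.874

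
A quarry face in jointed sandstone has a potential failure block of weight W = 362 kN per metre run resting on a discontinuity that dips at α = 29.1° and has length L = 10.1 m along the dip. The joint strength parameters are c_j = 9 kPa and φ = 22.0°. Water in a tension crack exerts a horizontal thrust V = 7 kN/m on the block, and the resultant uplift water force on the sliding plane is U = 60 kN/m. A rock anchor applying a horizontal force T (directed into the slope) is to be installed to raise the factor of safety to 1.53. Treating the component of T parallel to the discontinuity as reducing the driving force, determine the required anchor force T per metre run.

T = 56 kN/m

Resolving forces along and normal to the sliding plane, with the horizontal anchor force T adding T·sinα to the effective normal force and T·cosα acting up the plane against the driving force:
FS = [c_jL + (W cosα − U − V sinα + T sinα) tanφ] / [W sinα + V cosα − T cosα]
Without the anchor: N' = 252.9 kN/m, driving T_d = 182.2 kN/m, resisting R = 9·10.1 + 252.9·tan22.0° = 193.1 kN/m, FS = 1.06.
Setting FS = 1.53 and solving for T:
1.53·(182.2 − T cos29.1°) = 193.1 + T sin29.1°·tan22.0°
T·(sin29.1°·tan22.0° + 1.53·cos29.1°) = 1.53·182.2 − 193.1
T·(0.4863·0.4040 + 1.53·0.8738) = 278.7 − 193.1 = 85.6
T·1.5334 = 85.6
T = 55.9 kN/m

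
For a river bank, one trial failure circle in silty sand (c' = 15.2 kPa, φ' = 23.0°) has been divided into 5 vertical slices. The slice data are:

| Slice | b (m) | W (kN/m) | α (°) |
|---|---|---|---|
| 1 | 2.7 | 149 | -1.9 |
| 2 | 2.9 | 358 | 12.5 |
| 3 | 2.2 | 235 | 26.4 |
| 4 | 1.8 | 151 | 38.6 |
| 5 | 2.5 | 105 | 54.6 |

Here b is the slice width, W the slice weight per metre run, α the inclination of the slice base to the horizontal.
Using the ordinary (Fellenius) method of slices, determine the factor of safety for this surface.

Ordinary method of slices: FS = Σ[c'·Δl_i + (W_i cosα_i)·tanφ'] / Σ W_i sinα_i, with Δl_i = b_i / cosα_i.
Slice 1: Δl = 2.7/cos(-1.9°) = 2.701 m; N'_1 = 149·cos(-1.9°) = 148.9; c'Δl = 41.06; W sinα = -4.9
Slice 2: Δl = 2.9/cos12.5° = 2.970 m; N'_2 = 358·cos12.5° = 349.5; c'Δl = 45.15; W sinα = 77.5
Slice 3: Δl = 2.2/cos26.4° = 2.456 m; N'_3 = 235·cos26.4° = 210.5; c'Δl = 37.33; W sinα = 104.5
Slice 4: Δl = 1.8/cos38.6° = 2.303 m; N'_4 = 151·cos38.6° = 118.0; c'Δl = 35.01; W sinα = 94.2
Slice 5: Δl = 2.5/cos54.6° = 4.316 m; N'_5 = 105·cos54.6° = 60.8; c'Δl = 65.60; W sinα = 85.6
Σc'Δl = 224.2 kN/m; ΣN' = 887.8 kN/m; ΣW sinα = 356.8 kN/m
Resisting = 224.2 + 887.8·tan23.0° = 224.2 + 376.8 = 601.0 kN/m
FS = 601.0 / 356.8 = 1.684

FS = 1.68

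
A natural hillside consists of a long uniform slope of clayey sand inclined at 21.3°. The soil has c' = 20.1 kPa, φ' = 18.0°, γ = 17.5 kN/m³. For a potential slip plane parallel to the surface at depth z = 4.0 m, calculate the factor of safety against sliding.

For an infinite slope with a slip plane parallel to the surface (no pore pressure): FS = [c' + γz cos²β tanφ'] / [γz sinβ cosβ].
γz = 17.5·4.0 = 70.00 kN/m²
Numerator = 20.1 + 70.00·cos²21.3°·tan18.0° = 20.1 + 70.00·0.8680·0.3249 = 39.843 kPa
Denominator = 70.00·sin21.3°·cos21.3° = 70.00·0.3633·0.9317 = 23.691 kPa
FS = 39.843 / 23.691 = 1.682

FS = 1.68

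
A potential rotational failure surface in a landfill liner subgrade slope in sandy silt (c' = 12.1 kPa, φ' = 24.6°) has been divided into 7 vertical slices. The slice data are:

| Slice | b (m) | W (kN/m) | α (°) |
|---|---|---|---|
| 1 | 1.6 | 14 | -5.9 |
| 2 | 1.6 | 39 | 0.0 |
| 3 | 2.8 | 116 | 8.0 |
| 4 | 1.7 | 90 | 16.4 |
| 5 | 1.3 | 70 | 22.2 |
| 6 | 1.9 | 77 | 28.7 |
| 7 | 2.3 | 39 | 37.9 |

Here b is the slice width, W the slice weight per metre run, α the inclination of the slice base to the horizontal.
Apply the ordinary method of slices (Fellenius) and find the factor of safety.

Ordinary method of slices: FS = Σ[c'·Δl_i + (W_i cosα_i)·tanφ'] / Σ W_i sinα_i, with Δl_i = b_i / cosα_i.
Slice 1: Δl = 1.6/cos(-5.9°) = 1.609 m; N'_1 = 14·cos(-5.9°) = 13.9; c'Δl = 19.46; W sinα = -1.4
Slice 2: Δl = 1.6/cos0.0° = 1.600 m; N'_2 = 39·cos0.0° = 39.0; c'Δl = 19.36; W sinα = 0.0
Slice 3: Δl = 2.8/cos8.0° = 2.828 m; N'_3 = 116·cos8.0° = 114.9; c'Δl = 34.21; W sinα = 16.1
Slice 4: Δl = 1.7/cos16.4° = 1.772 m; N'_4 = 90·cos16.4° = 86.3; c'Δl = 21.44; W sinα = 25.4
Slice 5: Δl = 1.3/cos22.2° = 1.404 m; N'_5 = 70·cos22.2° = 64.8; c'Δl = 16.99; W sinα = 26.4
Slice 6: Δl = 1.9/cos28.7° = 2.166 m; N'_6 = 77·cos28.7° = 67.5; c'Δl = 26.21; W sinα = 37.0
Slice 7: Δl = 2.3/cos37.9° = 2.915 m; N'_7 = 39·cos37.9° = 30.8; c'Δl = 35.27; W sinα = 24.0
Σc'Δl = 172.9 kN/m; ΣN' = 417.3 kN/m; ΣW sinα = 127.5 kN/m
Resisting = 172.9 + 417.3·tan24.6° = 172.9 + 191.0 = 364.0 kN/m
FS = 364.0 / 127.5 = 2.855

FS = 2.85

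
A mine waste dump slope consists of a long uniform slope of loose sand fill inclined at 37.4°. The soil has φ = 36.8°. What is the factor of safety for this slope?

FS = 0.98

For a dry cohesionless infinite slope the factor of safety is FS = tanφ / tanβ.
FS = tan36.8° / tan37.4° = 0.7481 / 0.7646 = 0.978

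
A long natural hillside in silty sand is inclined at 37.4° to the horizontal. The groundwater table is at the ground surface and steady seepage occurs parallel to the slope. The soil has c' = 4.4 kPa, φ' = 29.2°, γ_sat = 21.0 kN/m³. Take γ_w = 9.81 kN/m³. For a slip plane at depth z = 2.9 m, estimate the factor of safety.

FS = 0.54

With seepage parallel to the slope and the water table at the surface, the effective normal stress on the slip plane uses the buoyant unit weight γ' = γ_sat − γ_w while the driving shear stress uses γ_sat:
FS = [c' + γ' z cos²β tanφ'] / [γ_sat z sinβ cosβ]
γ' = 21.0 − 9.81 = 11.19 kN/m³
Numerator = 4.4 + 11.19·2.9·cos²37.4°·tan29.2° = 4.4 + 11.19·2.9·0.6311·0.5589 = 15.846 kPa
Denominator = 21.0·2.9·sin37.4°·cos37.4° = 21.0·2.9·0.6074·0.7944 = 29.385 kPa
FS = 15.846 / 29.385 = 0.539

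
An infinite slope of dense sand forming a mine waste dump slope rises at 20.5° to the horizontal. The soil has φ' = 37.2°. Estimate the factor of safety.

For a dry cohesionless infinite slope the factor of safety is FS = tanφ' / tanβ.
FS = tan37.2° / tan20.5° = 0.7590 / 0.3739 = 2.030

FS = 2.03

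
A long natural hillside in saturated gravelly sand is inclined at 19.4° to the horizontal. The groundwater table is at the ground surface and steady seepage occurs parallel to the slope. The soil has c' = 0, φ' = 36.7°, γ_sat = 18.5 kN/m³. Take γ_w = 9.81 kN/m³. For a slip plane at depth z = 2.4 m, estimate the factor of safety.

With seepage parallel to the slope and the water table at the surface, the effective normal stress on the slip plane uses the buoyant unit weight γ' = γ_sat − γ_w while the driving shear stress uses γ_sat:
FS = [c' + γ' z cos²β tanφ'] / [γ_sat z sinβ cosβ]
(For c' = 0 this reduces to FS = (γ'/γ_sat)·tanφ'/tanβ.)
γ' = 18.5 − 9.81 = 8.69 kN/m³
Numerator = 0.0 + 8.69·2.4·cos²19.4°·tan36.7° = 0.0 + 8.69·2.4·0.8897·0.7454 = 13.830 kPa
Denominator = 18.5·2.4·sin19.4°·cos19.4° = 18.5·2.4·0.3322·0.9432 = 13.911 kPa
FS = 13.830 / 13.911 = 0.994

FS = 0.99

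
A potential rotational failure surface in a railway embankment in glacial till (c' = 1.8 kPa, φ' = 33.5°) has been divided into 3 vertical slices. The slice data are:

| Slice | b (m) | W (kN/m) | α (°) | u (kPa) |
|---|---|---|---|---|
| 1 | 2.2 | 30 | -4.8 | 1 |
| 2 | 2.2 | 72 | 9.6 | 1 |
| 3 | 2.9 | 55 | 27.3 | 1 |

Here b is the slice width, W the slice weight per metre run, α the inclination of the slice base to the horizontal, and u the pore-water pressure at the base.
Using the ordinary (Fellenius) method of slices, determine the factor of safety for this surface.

FS = 3.11

Ordinary method of slices: FS = Σ[c'·Δl_i + (W_i cosα_i − u_i·Δl_i)·tanφ'] / Σ W_i sinα_i, with Δl_i = b_i / cosα_i.
Slice 1: Δl = 2.2/cos(-4.8°) = 2.208 m; N'_1 = 30·cos(-4.8°) − 1·2.208 = 27.7; c'Δl = 3.97; W sinα = -2.5
Slice 2: Δl = 2.2/cos9.6° = 2.231 m; N'_2 = 72·cos9.6° − 1·2.231 = 68.8; c'Δl = 4.02; W sinα = 12.0
Slice 3: Δl = 2.9/cos27.3° = 3.263 m; N'_3 = 55·cos27.3° − 1·3.263 = 45.6; c'Δl = 5.87; W sinα = 25.2
Σc'Δl = 13.9 kN/m; ΣN' = 142.1 kN/m; ΣW sinα = 34.7 kN/m
Resisting = 13.9 + 142.1·tan33.5° = 13.9 + 94.0 = 107.9 kN/m
FS = 107.9 / 34.7 = 3.107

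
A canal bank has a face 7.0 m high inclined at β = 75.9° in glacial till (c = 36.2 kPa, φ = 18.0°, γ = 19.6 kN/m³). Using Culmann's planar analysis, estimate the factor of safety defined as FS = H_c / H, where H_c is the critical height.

H_c = (4c/γ) · sinβ cosφ / [1 − cos(β − φ)]
    = (4·36.2/19.6) · sin75.9°·cos18.0° / [1 − cos57.9°]
    = 7.388 · 0.9224 / 0.4686 = 14.54 m
FS = H_c / H = 14.54 / 7.0 = 2.077

FS = 2.08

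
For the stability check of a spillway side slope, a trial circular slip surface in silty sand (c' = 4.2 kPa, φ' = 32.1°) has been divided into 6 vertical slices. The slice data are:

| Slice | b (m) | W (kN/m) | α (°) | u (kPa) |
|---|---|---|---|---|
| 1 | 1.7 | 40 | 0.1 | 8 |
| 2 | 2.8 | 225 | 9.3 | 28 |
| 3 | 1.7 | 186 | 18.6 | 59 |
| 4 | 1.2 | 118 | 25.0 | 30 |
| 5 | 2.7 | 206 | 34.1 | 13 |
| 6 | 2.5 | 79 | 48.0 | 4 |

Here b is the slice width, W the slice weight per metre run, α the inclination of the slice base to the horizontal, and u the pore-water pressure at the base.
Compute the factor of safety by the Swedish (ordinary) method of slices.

FS = 1.12

Ordinary method of slices: FS = Σ[c'·Δl_i + (W_i cosα_i − u_i·Δl_i)·tanφ'] / Σ W_i sinα_i, with Δl_i = b_i / cosα_i.
Slice 1: Δl = 1.7/cos0.1° = 1.700 m; N'_1 = 40·cos0.1° − 8·1.700 = 26.4; c'Δl = 7.14; W sinα = 0.1
Slice 2: Δl = 2.8/cos9.3° = 2.837 m; N'_2 = 225·cos9.3° − 28·2.837 = 142.6; c'Δl = 11.92; W sinα = 36.4
Slice 3: Δl = 1.7/cos18.6° = 1.794 m; N'_3 = 186·cos18.6° − 59·1.794 = 70.5; c'Δl = 7.53; W sinα = 59.3
Slice 4: Δl = 1.2/cos25.0° = 1.324 m; N'_4 = 118·cos25.0° − 30·1.324 = 67.2; c'Δl = 5.56; W sinα = 49.9
Slice 5: Δl = 2.7/cos34.1° = 3.261 m; N'_5 = 206·cos34.1° − 13·3.261 = 128.2; c'Δl = 13.69; W sinα = 115.5
Slice 6: Δl = 2.5/cos48.0° = 3.736 m; N'_6 = 79·cos48.0° − 4·3.736 = 37.9; c'Δl = 15.69; W sinα = 58.7
Σc'Δl = 61.5 kN/m; ΣN' = 472.8 kN/m; ΣW sinα = 319.8 kN/m
Resisting = 61.5 + 472.8·tan32.1° = 61.5 + 296.6 = 358.1 kN/m
FS = 358.1 / 319.8 = 1.120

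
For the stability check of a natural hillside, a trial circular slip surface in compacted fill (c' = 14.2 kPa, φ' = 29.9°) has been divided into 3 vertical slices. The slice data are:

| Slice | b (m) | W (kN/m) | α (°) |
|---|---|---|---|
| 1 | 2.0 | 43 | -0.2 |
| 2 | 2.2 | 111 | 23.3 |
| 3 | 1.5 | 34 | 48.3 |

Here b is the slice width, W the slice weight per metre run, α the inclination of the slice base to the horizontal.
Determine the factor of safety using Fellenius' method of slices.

Ordinary method of slices: FS = Σ[c'·Δl_i + (W_i cosα_i)·tanφ'] / Σ W_i sinα_i, with Δl_i = b_i / cosα_i.
Slice 1: Δl = 2.0/cos(-0.2°) = 2.000 m; N'_1 = 43·cos(-0.2°) = 43.0; c'Δl = 28.40; W sinα = -0.2
Slice 2: Δl = 2.2/cos23.3° = 2.395 m; N'_2 = 111·cos23.3° = 101.9; c'Δl = 34.01; W sinα = 43.9
Slice 3: Δl = 1.5/cos48.3° = 2.255 m; N'_3 = 34·cos48.3° = 22.6; c'Δl = 32.02; W sinα = 25.4
Σc'Δl = 94.4 kN/m; ΣN' = 167.6 kN/m; ΣW sinα = 69.1 kN/m
Resisting = 94.4 + 167.6·tan29.9° = 94.4 + 96.4 = 190.8 kN/m
FS = 190.8 / 69.1 = 2.759

FS = 2.76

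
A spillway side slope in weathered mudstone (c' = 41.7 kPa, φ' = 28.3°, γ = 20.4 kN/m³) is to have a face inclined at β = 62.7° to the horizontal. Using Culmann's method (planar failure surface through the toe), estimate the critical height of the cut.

H_c = 36.58 m

Culmann's analysis gives the critical failure plane at α_cr = (β + φ')/2 = (62.7 + 28.3)/2 = 45.5°, and the critical height
H_c = (4c'/γ) · sinβ cosφ' / [1 − cos(β − φ')]
    = (4·41.7/20.4) · sin62.7°·cos28.3° / [1 − cos(34.4°)]
    = 8.176 · 0.8886·0.8805 / [1 − 0.8251]
    = 8.176 · 0.7824 / 0.1749
    = 36.58 m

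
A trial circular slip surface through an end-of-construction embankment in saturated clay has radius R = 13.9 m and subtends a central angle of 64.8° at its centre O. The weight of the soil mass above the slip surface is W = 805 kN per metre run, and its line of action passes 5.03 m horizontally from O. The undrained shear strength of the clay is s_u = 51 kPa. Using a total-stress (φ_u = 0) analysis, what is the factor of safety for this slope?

FS = 2.75

Taking moments about the centre O, the resisting moment is provided by the undrained shear strength acting along the arc:
Arc length L_a = R·θ = 13.9·(64.8°·π/180) = 13.9·1.1310 = 15.72 m
M_R = s_u·L_a·R = 51·15.72·13.9 = 11144.3 kN·m/m
M_D = W·d = 805·5.03 = 4049.2 kN·m/m
FS = M_R / M_D = 11144.3 / 4049.2 = 2.752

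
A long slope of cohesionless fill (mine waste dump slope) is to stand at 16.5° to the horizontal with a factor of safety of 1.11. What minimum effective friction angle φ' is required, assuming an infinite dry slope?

FS = tanφ'/tanβ ⇒ tanφ' = FS · tanβ = 1.11 · tan16.5° = 0.3288
φ' = arctan(0.3288) = 18.20°

φ' = 18.2°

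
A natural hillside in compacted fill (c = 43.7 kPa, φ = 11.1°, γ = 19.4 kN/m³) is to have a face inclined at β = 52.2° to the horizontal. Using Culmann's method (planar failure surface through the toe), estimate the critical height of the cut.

H_c = 28.35 m

Culmann's analysis gives the critical failure plane at α_cr = (β + φ)/2 = (52.2 + 11.1)/2 = 31.7°, and the critical height
H_c = (4c/γ) · sinβ cosφ / [1 − cos(β − φ)]
    = (4·43.7/19.4) · sin52.2°·cos11.1° / [1 − cos(41.1°)]
    = 9.010 · 0.7902·0.9813 / [1 − 0.7536]
    = 9.010 · 0.7754 / 0.2464
    = 28.35 m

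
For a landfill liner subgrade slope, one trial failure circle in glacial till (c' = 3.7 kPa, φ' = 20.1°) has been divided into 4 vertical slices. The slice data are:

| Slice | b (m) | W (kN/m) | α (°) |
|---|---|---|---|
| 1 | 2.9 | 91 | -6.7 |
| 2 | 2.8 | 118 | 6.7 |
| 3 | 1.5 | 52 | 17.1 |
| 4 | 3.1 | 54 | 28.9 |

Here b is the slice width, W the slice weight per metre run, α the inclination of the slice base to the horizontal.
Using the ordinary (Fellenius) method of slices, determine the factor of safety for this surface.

Ordinary method of slices: FS = Σ[c'·Δl_i + (W_i cosα_i)·tanφ'] / Σ W_i sinα_i, with Δl_i = b_i / cosα_i.
Slice 1: Δl = 2.9/cos(-6.7°) = 2.920 m; N'_1 = 91·cos(-6.7°) = 90.4; c'Δl = 10.80; W sinα = -10.6
Slice 2: Δl = 2.8/cos6.7° = 2.819 m; N'_2 = 118·cos6.7° = 117.2; c'Δl = 10.43; W sinα = 13.8
Slice 3: Δl = 1.5/cos17.1° = 1.569 m; N'_3 = 52·cos17.1° = 49.7; c'Δl = 5.81; W sinα = 15.3
Slice 4: Δl = 3.1/cos28.9° = 3.541 m; N'_4 = 54·cos28.9° = 47.3; c'Δl = 13.10; W sinα = 26.1
Σc'Δl = 40.1 kN/m; ΣN' = 304.5 kN/m; ΣW sinα = 44.5 kN/m
Resisting = 40.1 + 304.5·tan20.1° = 40.1 + 111.4 = 151.6 kN/m
FS = 151.6 / 44.5 = 3.404

FS = 3.40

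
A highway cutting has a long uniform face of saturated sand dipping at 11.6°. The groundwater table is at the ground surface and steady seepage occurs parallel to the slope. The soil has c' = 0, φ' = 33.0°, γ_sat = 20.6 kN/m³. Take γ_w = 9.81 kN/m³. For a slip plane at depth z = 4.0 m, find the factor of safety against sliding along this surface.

FS = 1.66

With seepage parallel to the slope and the water table at the surface, the effective normal stress on the slip plane uses the buoyant unit weight γ' = γ_sat − γ_w while the driving shear stress uses γ_sat:
FS = [c' + γ' z cos²β tanφ'] / [γ_sat z sinβ cosβ]
(For c' = 0 this reduces to FS = (γ'/γ_sat)·tanφ'/tanβ.)
γ' = 20.6 − 9.81 = 10.79 kN/m³
Numerator = 0.0 + 10.79·4.0·cos²11.6°·tan33.0° = 0.0 + 10.79·4.0·0.9596·0.6494 = 26.895 kPa
Denominator = 20.6·4.0·sin11.6°·cos11.6° = 20.6·4.0·0.2011·0.9796 = 16.230 kPa
FS = 26.895 / 16.230 = 1.657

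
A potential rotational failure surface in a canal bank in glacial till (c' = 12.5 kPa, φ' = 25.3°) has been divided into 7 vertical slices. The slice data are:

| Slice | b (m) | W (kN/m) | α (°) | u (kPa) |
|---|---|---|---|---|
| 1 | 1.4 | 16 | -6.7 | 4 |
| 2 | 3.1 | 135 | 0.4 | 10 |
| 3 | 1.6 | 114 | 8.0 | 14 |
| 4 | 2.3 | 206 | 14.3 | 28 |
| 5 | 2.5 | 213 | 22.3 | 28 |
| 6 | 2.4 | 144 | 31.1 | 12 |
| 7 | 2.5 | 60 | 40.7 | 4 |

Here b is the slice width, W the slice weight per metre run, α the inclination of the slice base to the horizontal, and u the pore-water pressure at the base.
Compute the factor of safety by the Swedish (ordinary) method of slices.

Ordinary method of slices: FS = Σ[c'·Δl_i + (W_i cosα_i − u_i·Δl_i)·tanφ'] / Σ W_i sinα_i, with Δl_i = b_i / cosα_i.
Slice 1: Δl = 1.4/cos(-6.7°) = 1.410 m; N'_1 = 16·cos(-6.7°) − 4·1.410 = 10.3; c'Δl = 17.62; W sinα = -1.9
Slice 2: Δl = 3.1/cos0.4° = 3.100 m; N'_2 = 135·cos0.4° − 10·3.100 = 104.0; c'Δl = 38.75; W sinα = 0.9
Slice 3: Δl = 1.6/cos8.0° = 1.616 m; N'_3 = 114·cos8.0° − 14·1.616 = 90.3; c'Δl = 20.20; W sinα = 15.9
Slice 4: Δl = 2.3/cos14.3° = 2.374 m; N'_4 = 206·cos14.3° − 28·2.374 = 133.2; c'Δl = 29.67; W sinα = 50.9
Slice 5: Δl = 2.5/cos22.3° = 2.702 m; N'_5 = 213·cos22.3° − 28·2.702 = 121.4; c'Δl = 33.78; W sinα = 80.8
Slice 6: Δl = 2.4/cos31.1° = 2.803 m; N'_6 = 144·cos31.1° − 12·2.803 = 89.7; c'Δl = 35.04; W sinα = 74.4
Slice 7: Δl = 2.5/cos40.7° = 3.298 m; N'_7 = 60·cos40.7° − 4·3.298 = 32.3; c'Δl = 41.22; W sinα = 39.1
Σc'Δl = 216.3 kN/m; ΣN' = 581.1 kN/m; ΣW sinα = 260.2 kN/m
Resisting = 216.3 + 581.1·tan25.3° = 216.3 + 274.7 = 490.9 kN/m
FS = 490.9 / 260.2 = 1.887

FS = 1.89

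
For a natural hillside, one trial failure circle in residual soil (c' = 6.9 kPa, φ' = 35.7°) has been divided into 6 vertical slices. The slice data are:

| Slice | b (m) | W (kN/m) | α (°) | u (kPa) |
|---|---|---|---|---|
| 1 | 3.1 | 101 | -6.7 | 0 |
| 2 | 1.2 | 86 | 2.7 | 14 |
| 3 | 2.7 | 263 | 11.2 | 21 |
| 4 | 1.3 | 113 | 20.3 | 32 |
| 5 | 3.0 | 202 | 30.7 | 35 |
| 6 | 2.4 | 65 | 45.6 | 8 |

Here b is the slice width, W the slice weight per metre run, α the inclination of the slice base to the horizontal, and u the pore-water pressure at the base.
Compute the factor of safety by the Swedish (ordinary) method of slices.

Ordinary method of slices: FS = Σ[c'·Δl_i + (W_i cosα_i − u_i·Δl_i)·tanφ'] / Σ W_i sinα_i, with Δl_i = b_i / cosα_i.
Slice 1: Δl = 3.1/cos(-6.7°) = 3.121 m; N'_1 = 101·cos(-6.7°) − 0·3.121 = 100.3; c'Δl = 21.54; W sinα = -11.8
Slice 2: Δl = 1.2/cos2.7° = 1.201 m; N'_2 = 86·cos2.7° − 14·1.201 = 69.1; c'Δl = 8.29; W sinα = 4.1
Slice 3: Δl = 2.7/cos11.2° = 2.752 m; N'_3 = 263·cos11.2° − 21·2.752 = 200.2; c'Δl = 18.99; W sinα = 51.1
Slice 4: Δl = 1.3/cos20.3° = 1.386 m; N'_4 = 113·cos20.3° − 32·1.386 = 61.6; c'Δl = 9.56; W sinα = 39.2
Slice 5: Δl = 3.0/cos30.7° = 3.489 m; N'_5 = 202·cos30.7° − 35·3.489 = 51.6; c'Δl = 24.07; W sinα = 103.1
Slice 6: Δl = 2.4/cos45.6° = 3.430 m; N'_6 = 65·cos45.6° − 8·3.430 = 18.0; c'Δl = 23.67; W sinα = 46.4
Σc'Δl = 106.1 kN/m; ΣN' = 500.8 kN/m; ΣW sinα = 232.1 kN/m
Resisting = 106.1 + 500.8·tan35.7° = 106.1 + 359.9 = 466.0 kN/m
FS = 466.0 / 232.1 = 2.008

FS = 2.01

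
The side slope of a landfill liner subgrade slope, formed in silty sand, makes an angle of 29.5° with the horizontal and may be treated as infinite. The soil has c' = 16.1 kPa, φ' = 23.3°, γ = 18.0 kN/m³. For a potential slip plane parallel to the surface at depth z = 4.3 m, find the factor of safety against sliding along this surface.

For an infinite slope with a slip plane parallel to the surface (no pore pressure): FS = [c' + γz cos²β tanφ'] / [γz sinβ cosβ].
γz = 18.0·4.3 = 77.40 kN/m²
Numerator = 16.1 + 77.40·cos²29.5°·tan23.3° = 16.1 + 77.40·0.7575·0.4307 = 41.351 kPa
Denominator = 77.40·sin29.5°·cos29.5° = 77.40·0.4924·0.8704 = 33.172 kPa
FS = 41.351 / 33.172 = 1.247

FS = 1.25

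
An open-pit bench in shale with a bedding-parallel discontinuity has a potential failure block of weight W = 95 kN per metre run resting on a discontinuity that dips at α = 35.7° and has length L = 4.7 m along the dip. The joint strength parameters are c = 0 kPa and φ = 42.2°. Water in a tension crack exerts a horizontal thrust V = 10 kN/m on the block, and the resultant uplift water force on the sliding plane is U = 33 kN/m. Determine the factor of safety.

FS = 0.55

Resolving the block weight along and normal to the plane and applying the Mohr–Coulomb strength on the joint:
N' = W cosα − U − V sinα = 95·cos35.7° − 33 − 10·sin35.7° = 38.3 kN/m
Driving force T = W sinα + V cosα = 95·sin35.7° + 10·cos35.7° = 63.6 kN/m
Resisting force R = c·L + N'·tanφ = 0·4.7 + 38.3·tan42.2° = 0.0 + 34.7 = 34.7 kN/m
FS = R / T = 34.7 / 63.6 = 0.547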